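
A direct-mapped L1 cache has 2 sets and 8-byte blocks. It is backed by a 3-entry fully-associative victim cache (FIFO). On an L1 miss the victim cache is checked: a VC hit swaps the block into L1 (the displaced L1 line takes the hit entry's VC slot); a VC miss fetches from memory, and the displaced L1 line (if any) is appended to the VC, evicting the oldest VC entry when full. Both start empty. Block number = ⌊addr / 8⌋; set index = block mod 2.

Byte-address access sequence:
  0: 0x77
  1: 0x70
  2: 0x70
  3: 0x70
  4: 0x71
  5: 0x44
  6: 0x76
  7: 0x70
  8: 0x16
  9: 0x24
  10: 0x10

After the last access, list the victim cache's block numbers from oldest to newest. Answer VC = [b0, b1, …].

VC = [8, 14, 4]

0: 0x77 (blk 14, set 0) → MISS  vc=[]
1: 0x70 (blk 14, set 0) → L1-HIT  vc=[]
2: 0x70 (blk 14, set 0) → L1-HIT  vc=[]
3: 0x70 (blk 14, set 0) → L1-HIT  vc=[]
4: 0x71 (blk 14, set 0) → L1-HIT  vc=[]
5: 0x44 (blk 8, set 0) → MISS  vc=[14]
6: 0x76 (blk 14, set 0) → VC-HIT  vc=[8]
7: 0x70 (blk 14, set 0) → L1-HIT  vc=[8]
8: 0x16 (blk 2, set 0) → MISS  vc=[8, 14]
9: 0x24 (blk 4, set 0) → MISS  vc=[8, 14, 2]
10: 0x10 (blk 2, set 0) → VC-HIT  vc=[8, 14, 4]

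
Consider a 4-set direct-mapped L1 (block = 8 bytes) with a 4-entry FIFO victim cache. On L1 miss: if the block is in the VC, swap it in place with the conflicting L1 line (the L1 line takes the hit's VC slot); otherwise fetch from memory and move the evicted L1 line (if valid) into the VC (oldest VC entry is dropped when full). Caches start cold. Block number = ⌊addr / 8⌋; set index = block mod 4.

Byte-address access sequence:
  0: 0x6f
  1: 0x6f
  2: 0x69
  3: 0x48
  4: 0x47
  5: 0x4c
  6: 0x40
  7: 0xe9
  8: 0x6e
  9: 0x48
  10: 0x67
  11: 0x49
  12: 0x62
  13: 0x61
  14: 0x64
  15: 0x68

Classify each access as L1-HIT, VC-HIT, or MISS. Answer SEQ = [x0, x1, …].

SEQ = [MISS, L1-HIT, L1-HIT, MISS, MISS, L1-HIT, L1-HIT, MISS, VC-HIT, VC-HIT, MISS, L1-HIT, L1-HIT, L1-HIT, L1-HIT, VC-HIT]

#0 0x6f→b13/s1 MISS; vc=[]
#1 0x6f→b13/s1 L1-HIT; vc=[]
#2 0x69→b13/s1 L1-HIT; vc=[]
#3 0x48→b9/s1 MISS; vc=[13]
#4 0x47→b8/s0 MISS; vc=[13]
#5 0x4c→b9/s1 L1-HIT; vc=[13]
#6 0x40→b8/s0 L1-HIT; vc=[13]
#7 0xe9→b29/s1 MISS; vc=[13,9]
#8 0x6e→b13/s1 VC-HIT; vc=[29,9]
#9 0x48→b9/s1 VC-HIT; vc=[29,13]
#10 0x67→b12/s0 MISS; vc=[29,13,8]
#11 0x49→b9/s1 L1-HIT; vc=[29,13,8]
#12 0x62→b12/s0 L1-HIT; vc=[29,13,8]
#13 0x61→b12/s0 L1-HIT; vc=[29,13,8]
#14 0x64→b12/s0 L1-HIT; vc=[29,13,8]
#15 0x68→b13/s1 VC-HIT; vc=[29,9,8]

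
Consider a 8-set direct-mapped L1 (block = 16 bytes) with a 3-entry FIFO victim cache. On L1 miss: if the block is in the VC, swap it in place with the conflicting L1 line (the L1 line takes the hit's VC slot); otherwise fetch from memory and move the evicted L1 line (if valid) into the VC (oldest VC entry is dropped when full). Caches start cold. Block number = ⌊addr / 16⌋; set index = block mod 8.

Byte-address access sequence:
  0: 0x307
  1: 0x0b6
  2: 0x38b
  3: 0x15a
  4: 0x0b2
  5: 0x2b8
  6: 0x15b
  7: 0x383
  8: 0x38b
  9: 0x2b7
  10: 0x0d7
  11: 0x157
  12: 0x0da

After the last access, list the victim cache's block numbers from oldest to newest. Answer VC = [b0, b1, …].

VC = [48, 11, 21]

#0 0x307→b48/s0 MISS; vc=[]
#1 0xb6→b11/s3 MISS; vc=[]
#2 0x38b→b56/s0 MISS; vc=[48]
#3 0x15a→b21/s5 MISS; vc=[48]
#4 0xb2→b11/s3 L1-HIT; vc=[48]
#5 0x2b8→b43/s3 MISS; vc=[48,11]
#6 0x15b→b21/s5 L1-HIT; vc=[48,11]
#7 0x383→b56/s0 L1-HIT; vc=[48,11]
#8 0x38b→b56/s0 L1-HIT; vc=[48,11]
#9 0x2b7→b43/s3 L1-HIT; vc=[48,11]
#10 0xd7→b13/s5 MISS; vc=[48,11,21]
#11 0x157→b21/s5 VC-HIT; vc=[48,11,13]
#12 0xda→b13/s5 VC-HIT; vc=[48,11,21]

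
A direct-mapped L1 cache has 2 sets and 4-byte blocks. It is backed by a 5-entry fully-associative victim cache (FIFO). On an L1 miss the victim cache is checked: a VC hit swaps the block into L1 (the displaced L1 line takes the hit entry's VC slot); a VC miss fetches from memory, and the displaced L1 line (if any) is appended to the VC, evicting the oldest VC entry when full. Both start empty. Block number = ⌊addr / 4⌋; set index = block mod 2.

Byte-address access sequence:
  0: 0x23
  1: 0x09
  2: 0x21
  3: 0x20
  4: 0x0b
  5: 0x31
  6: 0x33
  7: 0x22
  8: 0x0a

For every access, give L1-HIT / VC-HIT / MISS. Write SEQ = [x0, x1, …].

SEQ = [MISS, MISS, VC-HIT, L1-HIT, VC-HIT, MISS, L1-HIT, VC-HIT, VC-HIT]

#0 0x23→b8/s0 MISS; vc=[]
#1 0x9→b2/s0 MISS; vc=[8]
#2 0x21→b8/s0 VC-HIT; vc=[2]
#3 0x20→b8/s0 L1-HIT; vc=[2]
#4 0xb→b2/s0 VC-HIT; vc=[8]
#5 0x31→b12/s0 MISS; vc=[8,2]
#6 0x33→b12/s0 L1-HIT; vc=[8,2]
#7 0x22→b8/s0 VC-HIT; vc=[12,2]
#8 0xa→b2/s0 VC-HIT; vc=[12,8]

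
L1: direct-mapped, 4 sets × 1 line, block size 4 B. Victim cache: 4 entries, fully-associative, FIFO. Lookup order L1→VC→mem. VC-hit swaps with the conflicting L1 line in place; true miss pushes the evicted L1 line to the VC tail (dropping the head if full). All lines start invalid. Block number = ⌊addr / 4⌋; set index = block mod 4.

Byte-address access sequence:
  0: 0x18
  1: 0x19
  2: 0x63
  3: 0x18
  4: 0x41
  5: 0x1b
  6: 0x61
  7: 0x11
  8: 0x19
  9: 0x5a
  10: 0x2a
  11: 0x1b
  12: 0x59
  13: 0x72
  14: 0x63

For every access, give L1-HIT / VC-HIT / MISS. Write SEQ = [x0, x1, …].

SEQ = [MISS, L1-HIT, MISS, L1-HIT, MISS, L1-HIT, VC-HIT, MISS, L1-HIT, MISS, MISS, VC-HIT, VC-HIT, MISS, VC-HIT]

  [0] addr=0x18 blk=6 s=2: MISS | VC []
  [1] addr=0x19 blk=6 s=2: L1-HIT | VC []
  [2] addr=0x63 blk=24 s=0: MISS | VC []
  [3] addr=0x18 blk=6 s=2: L1-HIT | VC []
  [4] addr=0x41 blk=16 s=0: MISS | VC [24]
  [5] addr=0x1b blk=6 s=2: L1-HIT | VC [24]
  [6] addr=0x61 blk=24 s=0: VC-HIT | VC [16]
  [7] addr=0x11 blk=4 s=0: MISS | VC [16, 24]
  [8] addr=0x19 blk=6 s=2: L1-HIT | VC [16, 24]
  [9] addr=0x5a blk=22 s=2: MISS | VC [16, 24, 6]
  [10] addr=0x2a blk=10 s=2: MISS | VC [16, 24, 6, 22]
  [11] addr=0x1b blk=6 s=2: VC-HIT | VC [16, 24, 10, 22]
  [12] addr=0x59 blk=22 s=2: VC-HIT | VC [16, 24, 10, 6]
  [13] addr=0x72 blk=28 s=0: MISS | VC [24, 10, 6, 4]
  [14] addr=0x63 blk=24 s=0: VC-HIT | VC [28, 10, 6, 4]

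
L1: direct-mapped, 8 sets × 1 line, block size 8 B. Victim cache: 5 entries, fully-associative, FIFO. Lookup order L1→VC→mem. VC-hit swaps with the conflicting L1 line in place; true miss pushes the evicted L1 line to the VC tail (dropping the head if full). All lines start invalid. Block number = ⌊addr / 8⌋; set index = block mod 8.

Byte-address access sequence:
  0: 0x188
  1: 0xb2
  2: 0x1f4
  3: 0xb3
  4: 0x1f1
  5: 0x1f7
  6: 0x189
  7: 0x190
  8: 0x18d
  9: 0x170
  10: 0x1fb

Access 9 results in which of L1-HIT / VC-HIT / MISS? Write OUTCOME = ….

#0 0x188→b49/s1 MISS; vc=[]
#1 0xb2→b22/s6 MISS; vc=[]
#2 0x1f4→b62/s6 MISS; vc=[22]
#3 0xb3→b22/s6 VC-HIT; vc=[62]
#4 0x1f1→b62/s6 VC-HIT; vc=[22]
#5 0x1f7→b62/s6 L1-HIT; vc=[22]
#6 0x189→b49/s1 L1-HIT; vc=[22]
#7 0x190→b50/s2 MISS; vc=[22]
#8 0x18d→b49/s1 L1-HIT; vc=[22]
#9 0x170→b46/s6 MISS; vc=[22,62]
#10 0x1fb→b63/s7 MISS; vc=[22,62]

OUTCOME = MISS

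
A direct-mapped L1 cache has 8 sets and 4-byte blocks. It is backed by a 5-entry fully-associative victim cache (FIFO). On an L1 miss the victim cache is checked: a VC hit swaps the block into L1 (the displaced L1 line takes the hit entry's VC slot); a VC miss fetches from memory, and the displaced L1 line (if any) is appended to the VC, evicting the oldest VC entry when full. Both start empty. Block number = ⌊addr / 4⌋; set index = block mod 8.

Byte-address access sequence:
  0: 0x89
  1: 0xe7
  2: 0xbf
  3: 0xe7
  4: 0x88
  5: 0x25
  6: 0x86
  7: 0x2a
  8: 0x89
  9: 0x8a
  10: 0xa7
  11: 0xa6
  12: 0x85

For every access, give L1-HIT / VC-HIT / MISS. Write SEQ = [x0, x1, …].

0: 0x89 (blk 34, set 2) → MISS  vc=[]
1: 0xe7 (blk 57, set 1) → MISS  vc=[]
2: 0xbf (blk 47, set 7) → MISS  vc=[]
3: 0xe7 (blk 57, set 1) → L1-HIT  vc=[]
4: 0x88 (blk 34, set 2) → L1-HIT  vc=[]
5: 0x25 (blk 9, set 1) → MISS  vc=[57]
6: 0x86 (blk 33, set 1) → MISS  vc=[57, 9]
7: 0x2a (blk 10, set 2) → MISS  vc=[57, 9, 34]
8: 0x89 (blk 34, set 2) → VC-HIT  vc=[57, 9, 10]
9: 0x8a (blk 34, set 2) → L1-HIT  vc=[57, 9, 10]
10: 0xa7 (blk 41, set 1) → MISS  vc=[57, 9, 10, 33]
11: 0xa6 (blk 41, set 1) → L1-HIT  vc=[57, 9, 10, 33]
12: 0x85 (blk 33, set 1) → VC-HIT  vc=[57, 9, 10, 41]

SEQ = [MISS, MISS, MISS, L1-HIT, L1-HIT, MISS, MISS, MISS, VC-HIT, L1-HIT, MISS, L1-HIT, VC-HIT]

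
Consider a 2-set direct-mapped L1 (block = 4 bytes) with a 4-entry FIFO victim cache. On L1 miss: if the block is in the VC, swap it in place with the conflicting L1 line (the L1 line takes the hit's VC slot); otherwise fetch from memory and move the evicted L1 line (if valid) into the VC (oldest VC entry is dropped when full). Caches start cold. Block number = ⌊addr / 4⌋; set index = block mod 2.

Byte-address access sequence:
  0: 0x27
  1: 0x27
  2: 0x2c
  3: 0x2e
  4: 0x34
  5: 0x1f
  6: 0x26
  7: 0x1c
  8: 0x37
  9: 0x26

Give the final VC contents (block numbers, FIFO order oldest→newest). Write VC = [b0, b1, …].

VC = [13, 11, 7]

  [0] addr=0x27 blk=9 s=1: MISS | VC []
  [1] addr=0x27 blk=9 s=1: L1-HIT | VC []
  [2] addr=0x2c blk=11 s=1: MISS | VC [9]
  [3] addr=0x2e blk=11 s=1: L1-HIT | VC [9]
  [4] addr=0x34 blk=13 s=1: MISS | VC [9, 11]
  [5] addr=0x1f blk=7 s=1: MISS | VC [9, 11, 13]
  [6] addr=0x26 blk=9 s=1: VC-HIT | VC [7, 11, 13]
  [7] addr=0x1c blk=7 s=1: VC-HIT | VC [9, 11, 13]
  [8] addr=0x37 blk=13 s=1: VC-HIT | VC [9, 11, 7]
  [9] addr=0x26 blk=9 s=1: VC-HIT | VC [13, 11, 7]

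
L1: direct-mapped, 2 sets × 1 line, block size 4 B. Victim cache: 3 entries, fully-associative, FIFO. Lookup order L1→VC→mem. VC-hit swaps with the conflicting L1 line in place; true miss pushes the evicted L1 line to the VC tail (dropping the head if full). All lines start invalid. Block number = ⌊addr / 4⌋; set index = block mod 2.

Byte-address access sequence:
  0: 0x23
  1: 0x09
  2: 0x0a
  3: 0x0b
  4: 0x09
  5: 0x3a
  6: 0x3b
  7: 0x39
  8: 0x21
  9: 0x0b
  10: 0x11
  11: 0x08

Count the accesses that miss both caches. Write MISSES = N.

MISSES = 4

0: 0x23 (blk 8, set 0) → MISS  vc=[]
1: 0x9 (blk 2, set 0) → MISS  vc=[8]
2: 0xa (blk 2, set 0) → L1-HIT  vc=[8]
3: 0xb (blk 2, set 0) → L1-HIT  vc=[8]
4: 0x9 (blk 2, set 0) → L1-HIT  vc=[8]
5: 0x3a (blk 14, set 0) → MISS  vc=[8, 2]
6: 0x3b (blk 14, set 0) → L1-HIT  vc=[8, 2]
7: 0x39 (blk 14, set 0) → L1-HIT  vc=[8, 2]
8: 0x21 (blk 8, set 0) → VC-HIT  vc=[14, 2]
9: 0xb (blk 2, set 0) → VC-HIT  vc=[14, 8]
10: 0x11 (blk 4, set 0) → MISS  vc=[14, 8, 2]
11: 0x8 (blk 2, set 0) → VC-HIT  vc=[14, 8, 4]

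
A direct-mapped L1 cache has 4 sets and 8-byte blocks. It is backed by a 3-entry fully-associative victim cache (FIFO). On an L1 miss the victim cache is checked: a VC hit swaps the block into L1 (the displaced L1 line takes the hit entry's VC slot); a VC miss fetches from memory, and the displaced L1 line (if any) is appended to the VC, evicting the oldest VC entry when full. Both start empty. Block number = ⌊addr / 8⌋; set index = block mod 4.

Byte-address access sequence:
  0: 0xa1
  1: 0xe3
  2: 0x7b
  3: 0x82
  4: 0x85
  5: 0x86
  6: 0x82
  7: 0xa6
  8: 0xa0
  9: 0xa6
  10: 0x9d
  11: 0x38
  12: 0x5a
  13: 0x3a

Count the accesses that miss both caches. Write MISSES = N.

  [0] addr=0xa1 blk=20 s=0: MISS | VC []
  [1] addr=0xe3 blk=28 s=0: MISS | VC [20]
  [2] addr=0x7b blk=15 s=3: MISS | VC [20]
  [3] addr=0x82 blk=16 s=0: MISS | VC [20, 28]
  [4] addr=0x85 blk=16 s=0: L1-HIT | VC [20, 28]
  [5] addr=0x86 blk=16 s=0: L1-HIT | VC [20, 28]
  [6] addr=0x82 blk=16 s=0: L1-HIT | VC [20, 28]
  [7] addr=0xa6 blk=20 s=0: VC-HIT | VC [16, 28]
  [8] addr=0xa0 blk=20 s=0: L1-HIT | VC [16, 28]
  [9] addr=0xa6 blk=20 s=0: L1-HIT | VC [16, 28]
  [10] addr=0x9d blk=19 s=3: MISS | VC [16, 28, 15]
  [11] addr=0x38 blk=7 s=3: MISS | VC [28, 15, 19]
  [12] addr=0x5a blk=11 s=3: MISS | VC [15, 19, 7]
  [13] addr=0x3a blk=7 s=3: VC-HIT | VC [15, 19, 11]

MISSES = 7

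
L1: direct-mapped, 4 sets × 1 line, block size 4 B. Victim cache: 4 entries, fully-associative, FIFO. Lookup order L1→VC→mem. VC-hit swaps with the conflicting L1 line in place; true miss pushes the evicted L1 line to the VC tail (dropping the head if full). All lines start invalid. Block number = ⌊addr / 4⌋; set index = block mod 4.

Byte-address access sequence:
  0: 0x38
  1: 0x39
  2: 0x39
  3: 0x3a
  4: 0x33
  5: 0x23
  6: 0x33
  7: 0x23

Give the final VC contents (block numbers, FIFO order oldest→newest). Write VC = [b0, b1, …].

  [0] addr=0x38 blk=14 s=2: MISS | VC []
  [1] addr=0x39 blk=14 s=2: L1-HIT | VC []
  [2] addr=0x39 blk=14 s=2: L1-HIT | VC []
  [3] addr=0x3a blk=14 s=2: L1-HIT | VC []
  [4] addr=0x33 blk=12 s=0: MISS | VC []
  [5] addr=0x23 blk=8 s=0: MISS | VC [12]
  [6] addr=0x33 blk=12 s=0: VC-HIT | VC [8]
  [7] addr=0x23 blk=8 s=0: VC-HIT | VC [12]

VC = [12]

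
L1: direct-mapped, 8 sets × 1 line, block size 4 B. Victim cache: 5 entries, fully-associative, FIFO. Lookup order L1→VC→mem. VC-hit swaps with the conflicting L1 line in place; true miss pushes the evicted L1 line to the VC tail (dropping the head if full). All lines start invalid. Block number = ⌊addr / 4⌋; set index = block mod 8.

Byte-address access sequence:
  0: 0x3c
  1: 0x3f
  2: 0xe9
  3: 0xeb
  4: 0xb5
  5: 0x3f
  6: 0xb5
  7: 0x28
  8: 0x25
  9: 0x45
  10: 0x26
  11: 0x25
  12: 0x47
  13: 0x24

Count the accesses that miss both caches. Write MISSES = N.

MISSES = 6

0: 0x3c (blk 15, set 7) → MISS  vc=[]
1: 0x3f (blk 15, set 7) → L1-HIT  vc=[]
2: 0xe9 (blk 58, set 2) → MISS  vc=[]
3: 0xeb (blk 58, set 2) → L1-HIT  vc=[]
4: 0xb5 (blk 45, set 5) → MISS  vc=[]
5: 0x3f (blk 15, set 7) → L1-HIT  vc=[]
6: 0xb5 (blk 45, set 5) → L1-HIT  vc=[]
7: 0x28 (blk 10, set 2) → MISS  vc=[58]
8: 0x25 (blk 9, set 1) → MISS  vc=[58]
9: 0x45 (blk 17, set 1) → MISS  vc=[58, 9]
10: 0x26 (blk 9, set 1) → VC-HIT  vc=[58, 17]
11: 0x25 (blk 9, set 1) → L1-HIT  vc=[58, 17]
12: 0x47 (blk 17, set 1) → VC-HIT  vc=[58, 9]
13: 0x24 (blk 9, set 1) → VC-HIT  vc=[58, 17]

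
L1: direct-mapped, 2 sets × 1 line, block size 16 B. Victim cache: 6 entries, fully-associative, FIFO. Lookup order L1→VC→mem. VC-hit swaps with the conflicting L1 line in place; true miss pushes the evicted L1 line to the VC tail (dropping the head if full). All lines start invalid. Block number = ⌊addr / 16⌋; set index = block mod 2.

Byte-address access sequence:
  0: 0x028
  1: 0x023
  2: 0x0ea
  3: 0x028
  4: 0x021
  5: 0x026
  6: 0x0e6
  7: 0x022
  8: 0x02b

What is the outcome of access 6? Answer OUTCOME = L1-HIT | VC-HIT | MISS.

OUTCOME = VC-HIT

#0 0x28→b2/s0 MISS; vc=[]
#1 0x23→b2/s0 L1-HIT; vc=[]
#2 0xea→b14/s0 MISS; vc=[2]
#3 0x28→b2/s0 VC-HIT; vc=[14]
#4 0x21→b2/s0 L1-HIT; vc=[14]
#5 0x26→b2/s0 L1-HIT; vc=[14]
#6 0xe6→b14/s0 VC-HIT; vc=[2]
#7 0x22→b2/s0 VC-HIT; vc=[14]
#8 0x2b→b2/s0 L1-HIT; vc=[14]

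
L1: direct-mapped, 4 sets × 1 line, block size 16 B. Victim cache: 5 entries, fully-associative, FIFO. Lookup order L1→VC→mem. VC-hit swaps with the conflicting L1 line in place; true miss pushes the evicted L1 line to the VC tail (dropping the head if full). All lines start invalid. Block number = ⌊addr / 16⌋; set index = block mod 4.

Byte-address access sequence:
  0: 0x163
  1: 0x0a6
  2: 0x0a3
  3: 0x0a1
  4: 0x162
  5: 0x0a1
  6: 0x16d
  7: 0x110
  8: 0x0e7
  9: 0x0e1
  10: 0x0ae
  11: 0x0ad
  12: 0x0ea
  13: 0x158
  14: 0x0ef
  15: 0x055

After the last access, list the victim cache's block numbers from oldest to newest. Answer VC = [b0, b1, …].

VC = [10, 22, 17, 21]

0: 0x163 (blk 22, set 2) → MISS  vc=[]
1: 0xa6 (blk 10, set 2) → MISS  vc=[22]
2: 0xa3 (blk 10, set 2) → L1-HIT  vc=[22]
3: 0xa1 (blk 10, set 2) → L1-HIT  vc=[22]
4: 0x162 (blk 22, set 2) → VC-HIT  vc=[10]
5: 0xa1 (blk 10, set 2) → VC-HIT  vc=[22]
6: 0x16d (blk 22, set 2) → VC-HIT  vc=[10]
7: 0x110 (blk 17, set 1) → MISS  vc=[10]
8: 0xe7 (blk 14, set 2) → MISS  vc=[10, 22]
9: 0xe1 (blk 14, set 2) → L1-HIT  vc=[10, 22]
10: 0xae (blk 10, set 2) → VC-HIT  vc=[14, 22]
11: 0xad (blk 10, set 2) → L1-HIT  vc=[14, 22]
12: 0xea (blk 14, set 2) → VC-HIT  vc=[10, 22]
13: 0x158 (blk 21, set 1) → MISS  vc=[10, 22, 17]
14: 0xef (blk 14, set 2) → L1-HIT  vc=[10, 22, 17]
15: 0x55 (blk 5, set 1) → MISS  vc=[10, 22, 17, 21]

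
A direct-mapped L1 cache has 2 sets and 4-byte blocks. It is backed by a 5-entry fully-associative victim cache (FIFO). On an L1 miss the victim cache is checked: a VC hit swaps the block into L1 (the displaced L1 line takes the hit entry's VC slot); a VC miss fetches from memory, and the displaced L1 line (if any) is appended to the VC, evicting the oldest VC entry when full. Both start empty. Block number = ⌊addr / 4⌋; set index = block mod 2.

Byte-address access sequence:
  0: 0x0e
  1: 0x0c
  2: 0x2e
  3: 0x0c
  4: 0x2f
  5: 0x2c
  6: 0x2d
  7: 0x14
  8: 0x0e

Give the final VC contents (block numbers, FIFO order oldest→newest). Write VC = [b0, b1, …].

  [0] addr=0xe blk=3 s=1: MISS | VC []
  [1] addr=0xc blk=3 s=1: L1-HIT | VC []
  [2] addr=0x2e blk=11 s=1: MISS | VC [3]
  [3] addr=0xc blk=3 s=1: VC-HIT | VC [11]
  [4] addr=0x2f blk=11 s=1: VC-HIT | VC [3]
  [5] addr=0x2c blk=11 s=1: L1-HIT | VC [3]
  [6] addr=0x2d blk=11 s=1: L1-HIT | VC [3]
  [7] addr=0x14 blk=5 s=1: MISS | VC [3, 11]
  [8] addr=0xe blk=3 s=1: VC-HIT | VC [5, 11]

VC = [5, 11]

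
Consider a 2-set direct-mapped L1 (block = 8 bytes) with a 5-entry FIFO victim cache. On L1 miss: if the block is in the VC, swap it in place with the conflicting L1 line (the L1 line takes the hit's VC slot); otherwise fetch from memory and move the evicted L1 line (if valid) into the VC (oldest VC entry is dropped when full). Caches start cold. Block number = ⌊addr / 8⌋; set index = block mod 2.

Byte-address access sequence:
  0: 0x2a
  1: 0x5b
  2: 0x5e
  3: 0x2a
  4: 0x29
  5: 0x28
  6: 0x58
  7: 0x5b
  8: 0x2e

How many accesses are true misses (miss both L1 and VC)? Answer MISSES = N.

MISSES = 2

  [0] addr=0x2a blk=5 s=1: MISS | VC []
  [1] addr=0x5b blk=11 s=1: MISS | VC [5]
  [2] addr=0x5e blk=11 s=1: L1-HIT | VC [5]
  [3] addr=0x2a blk=5 s=1: VC-HIT | VC [11]
  [4] addr=0x29 blk=5 s=1: L1-HIT | VC [11]
  [5] addr=0x28 blk=5 s=1: L1-HIT | VC [11]
  [6] addr=0x58 blk=11 s=1: VC-HIT | VC [5]
  [7] addr=0x5b blk=11 s=1: L1-HIT | VC [5]
  [8] addr=0x2e blk=5 s=1: VC-HIT | VC [11]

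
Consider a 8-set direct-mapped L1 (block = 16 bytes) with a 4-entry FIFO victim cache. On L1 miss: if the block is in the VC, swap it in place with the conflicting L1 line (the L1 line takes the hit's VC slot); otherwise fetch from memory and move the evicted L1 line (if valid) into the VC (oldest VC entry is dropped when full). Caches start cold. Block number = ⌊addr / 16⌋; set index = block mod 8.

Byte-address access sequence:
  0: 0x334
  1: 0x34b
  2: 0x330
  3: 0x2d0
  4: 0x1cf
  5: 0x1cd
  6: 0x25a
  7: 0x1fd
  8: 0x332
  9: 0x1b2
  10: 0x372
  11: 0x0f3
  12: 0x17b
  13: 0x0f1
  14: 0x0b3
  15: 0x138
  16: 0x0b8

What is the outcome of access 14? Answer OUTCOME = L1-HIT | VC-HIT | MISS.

OUTCOME = MISS

0: 0x334 (blk 51, set 3) → MISS  vc=[]
1: 0x34b (blk 52, set 4) → MISS  vc=[]
2: 0x330 (blk 51, set 3) → L1-HIT  vc=[]
3: 0x2d0 (blk 45, set 5) → MISS  vc=[]
4: 0x1cf (blk 28, set 4) → MISS  vc=[52]
5: 0x1cd (blk 28, set 4) → L1-HIT  vc=[52]
6: 0x25a (blk 37, set 5) → MISS  vc=[52, 45]
7: 0x1fd (blk 31, set 7) → MISS  vc=[52, 45]
8: 0x332 (blk 51, set 3) → L1-HIT  vc=[52, 45]
9: 0x1b2 (blk 27, set 3) → MISS  vc=[52, 45, 51]
10: 0x372 (blk 55, set 7) → MISS  vc=[52, 45, 51, 31]
11: 0xf3 (blk 15, set 7) → MISS  vc=[45, 51, 31, 55]
12: 0x17b (blk 23, set 7) → MISS  vc=[51, 31, 55, 15]
13: 0xf1 (blk 15, set 7) → VC-HIT  vc=[51, 31, 55, 23]
14: 0xb3 (blk 11, set 3) → MISS  vc=[31, 55, 23, 27]
15: 0x138 (blk 19, set 3) → MISS  vc=[55, 23, 27, 11]
16: 0xb8 (blk 11, set 3) → VC-HIT  vc=[55, 23, 27, 19]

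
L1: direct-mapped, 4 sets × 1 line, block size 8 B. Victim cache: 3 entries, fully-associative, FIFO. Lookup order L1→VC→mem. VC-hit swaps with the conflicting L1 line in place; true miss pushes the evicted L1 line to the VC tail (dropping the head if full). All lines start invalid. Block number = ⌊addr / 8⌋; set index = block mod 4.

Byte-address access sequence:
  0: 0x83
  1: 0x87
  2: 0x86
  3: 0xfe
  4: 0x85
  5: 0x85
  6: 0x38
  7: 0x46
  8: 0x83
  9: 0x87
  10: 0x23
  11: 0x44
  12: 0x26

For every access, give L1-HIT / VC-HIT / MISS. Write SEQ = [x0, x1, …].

0: 0x83 (blk 16, set 0) → MISS  vc=[]
1: 0x87 (blk 16, set 0) → L1-HIT  vc=[]
2: 0x86 (blk 16, set 0) → L1-HIT  vc=[]
3: 0xfe (blk 31, set 3) → MISS  vc=[]
4: 0x85 (blk 16, set 0) → L1-HIT  vc=[]
5: 0x85 (blk 16, set 0) → L1-HIT  vc=[]
6: 0x38 (blk 7, set 3) → MISS  vc=[31]
7: 0x46 (blk 8, set 0) → MISS  vc=[31, 16]
8: 0x83 (blk 16, set 0) → VC-HIT  vc=[31, 8]
9: 0x87 (blk 16, set 0) → L1-HIT  vc=[31, 8]
10: 0x23 (blk 4, set 0) → MISS  vc=[31, 8, 16]
11: 0x44 (blk 8, set 0) → VC-HIT  vc=[31, 4, 16]
12: 0x26 (blk 4, set 0) → VC-HIT  vc=[31, 8, 16]

SEQ = [MISS, L1-HIT, L1-HIT, MISS, L1-HIT, L1-HIT, MISS, MISS, VC-HIT, L1-HIT, MISS, VC-HIT, VC-HIT]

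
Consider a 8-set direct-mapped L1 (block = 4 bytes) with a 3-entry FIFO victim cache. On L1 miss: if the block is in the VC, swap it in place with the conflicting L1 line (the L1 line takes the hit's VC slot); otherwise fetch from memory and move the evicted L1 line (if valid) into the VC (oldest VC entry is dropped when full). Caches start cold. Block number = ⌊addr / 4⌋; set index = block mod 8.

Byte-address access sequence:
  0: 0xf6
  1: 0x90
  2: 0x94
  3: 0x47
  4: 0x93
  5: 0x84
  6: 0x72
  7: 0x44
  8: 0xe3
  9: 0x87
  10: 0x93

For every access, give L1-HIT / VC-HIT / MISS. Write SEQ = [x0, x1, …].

SEQ = [MISS, MISS, MISS, MISS, L1-HIT, MISS, MISS, VC-HIT, MISS, VC-HIT, VC-HIT]

0: 0xf6 (blk 61, set 5) → MISS  vc=[]
1: 0x90 (blk 36, set 4) → MISS  vc=[]
2: 0x94 (blk 37, set 5) → MISS  vc=[61]
3: 0x47 (blk 17, set 1) → MISS  vc=[61]
4: 0x93 (blk 36, set 4) → L1-HIT  vc=[61]
5: 0x84 (blk 33, set 1) → MISS  vc=[61, 17]
6: 0x72 (blk 28, set 4) → MISS  vc=[61, 17, 36]
7: 0x44 (blk 17, set 1) → VC-HIT  vc=[61, 33, 36]
8: 0xe3 (blk 56, set 0) → MISS  vc=[61, 33, 36]
9: 0x87 (blk 33, set 1) → VC-HIT  vc=[61, 17, 36]
10: 0x93 (blk 36, set 4) → VC-HIT  vc=[61, 17, 28]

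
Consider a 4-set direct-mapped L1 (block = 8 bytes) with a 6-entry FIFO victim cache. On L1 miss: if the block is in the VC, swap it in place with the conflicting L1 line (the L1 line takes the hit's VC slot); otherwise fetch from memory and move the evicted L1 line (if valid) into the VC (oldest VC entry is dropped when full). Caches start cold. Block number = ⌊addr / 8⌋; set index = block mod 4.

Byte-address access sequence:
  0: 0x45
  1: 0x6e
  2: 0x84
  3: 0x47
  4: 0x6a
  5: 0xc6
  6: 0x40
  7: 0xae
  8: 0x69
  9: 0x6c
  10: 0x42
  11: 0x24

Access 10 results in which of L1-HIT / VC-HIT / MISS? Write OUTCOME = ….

OUTCOME = L1-HIT

  [0] addr=0x45 blk=8 s=0: MISS | VC []
  [1] addr=0x6e blk=13 s=1: MISS | VC []
  [2] addr=0x84 blk=16 s=0: MISS | VC [8]
  [3] addr=0x47 blk=8 s=0: VC-HIT | VC [16]
  [4] addr=0x6a blk=13 s=1: L1-HIT | VC [16]
  [5] addr=0xc6 blk=24 s=0: MISS | VC [16, 8]
  [6] addr=0x40 blk=8 s=0: VC-HIT | VC [16, 24]
  [7] addr=0xae blk=21 s=1: MISS | VC [16, 24, 13]
  [8] addr=0x69 blk=13 s=1: VC-HIT | VC [16, 24, 21]
  [9] addr=0x6c blk=13 s=1: L1-HIT | VC [16, 24, 21]
  [10] addr=0x42 blk=8 s=0: L1-HIT | VC [16, 24, 21]
  [11] addr=0x24 blk=4 s=0: MISS | VC [16, 24, 21, 8]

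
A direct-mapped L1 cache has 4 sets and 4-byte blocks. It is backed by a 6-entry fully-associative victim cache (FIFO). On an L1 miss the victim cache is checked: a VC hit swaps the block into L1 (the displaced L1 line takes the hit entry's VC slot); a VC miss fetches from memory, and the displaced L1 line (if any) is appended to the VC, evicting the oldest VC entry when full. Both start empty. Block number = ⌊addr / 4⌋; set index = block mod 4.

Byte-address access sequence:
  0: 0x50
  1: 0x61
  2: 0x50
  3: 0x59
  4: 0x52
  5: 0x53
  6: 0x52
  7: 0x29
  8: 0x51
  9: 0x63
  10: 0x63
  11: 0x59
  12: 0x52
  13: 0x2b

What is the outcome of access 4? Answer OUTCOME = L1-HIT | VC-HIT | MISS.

0: 0x50 (blk 20, set 0) → MISS  vc=[]
1: 0x61 (blk 24, set 0) → MISS  vc=[20]
2: 0x50 (blk 20, set 0) → VC-HIT  vc=[24]
3: 0x59 (blk 22, set 2) → MISS  vc=[24]
4: 0x52 (blk 20, set 0) → L1-HIT  vc=[24]
5: 0x53 (blk 20, set 0) → L1-HIT  vc=[24]
6: 0x52 (blk 20, set 0) → L1-HIT  vc=[24]
7: 0x29 (blk 10, set 2) → MISS  vc=[24, 22]
8: 0x51 (blk 20, set 0) → L1-HIT  vc=[24, 22]
9: 0x63 (blk 24, set 0) → VC-HIT  vc=[20, 22]
10: 0x63 (blk 24, set 0) → L1-HIT  vc=[20, 22]
11: 0x59 (blk 22, set 2) → VC-HIT  vc=[20, 10]
12: 0x52 (blk 20, set 0) → VC-HIT  vc=[24, 10]
13: 0x2b (blk 10, set 2) → VC-HIT  vc=[24, 22]

OUTCOME = L1-HIT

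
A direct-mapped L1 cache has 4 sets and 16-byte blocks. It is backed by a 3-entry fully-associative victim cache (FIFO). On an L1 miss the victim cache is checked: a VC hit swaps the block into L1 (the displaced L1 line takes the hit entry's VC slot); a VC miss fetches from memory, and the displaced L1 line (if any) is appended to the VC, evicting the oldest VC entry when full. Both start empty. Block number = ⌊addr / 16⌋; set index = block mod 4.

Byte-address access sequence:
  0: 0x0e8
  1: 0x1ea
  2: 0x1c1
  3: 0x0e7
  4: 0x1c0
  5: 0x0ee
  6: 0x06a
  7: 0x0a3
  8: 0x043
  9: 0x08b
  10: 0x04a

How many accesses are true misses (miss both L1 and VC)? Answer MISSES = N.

#0 0xe8→b14/s2 MISS; vc=[]
#1 0x1ea→b30/s2 MISS; vc=[14]
#2 0x1c1→b28/s0 MISS; vc=[14]
#3 0xe7→b14/s2 VC-HIT; vc=[30]
#4 0x1c0→b28/s0 L1-HIT; vc=[30]
#5 0xee→b14/s2 L1-HIT; vc=[30]
#6 0x6a→b6/s2 MISS; vc=[30,14]
#7 0xa3→b10/s2 MISS; vc=[30,14,6]
#8 0x43→b4/s0 MISS; vc=[14,6,28]
#9 0x8b→b8/s0 MISS; vc=[6,28,4]
#10 0x4a→b4/s0 VC-HIT; vc=[6,28,8]

MISSES = 7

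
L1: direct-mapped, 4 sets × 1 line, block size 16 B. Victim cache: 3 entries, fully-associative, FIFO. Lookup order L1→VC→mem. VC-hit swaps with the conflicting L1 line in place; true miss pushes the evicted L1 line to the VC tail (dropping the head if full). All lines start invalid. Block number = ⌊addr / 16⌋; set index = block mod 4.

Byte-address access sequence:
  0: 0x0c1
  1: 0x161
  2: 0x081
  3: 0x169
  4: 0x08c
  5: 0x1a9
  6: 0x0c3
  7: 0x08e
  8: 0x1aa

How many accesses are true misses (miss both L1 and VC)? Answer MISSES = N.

MISSES = 4

0: 0xc1 (blk 12, set 0) → MISS  vc=[]
1: 0x161 (blk 22, set 2) → MISS  vc=[]
2: 0x81 (blk 8, set 0) → MISS  vc=[12]
3: 0x169 (blk 22, set 2) → L1-HIT  vc=[12]
4: 0x8c (blk 8, set 0) → L1-HIT  vc=[12]
5: 0x1a9 (blk 26, set 2) → MISS  vc=[12, 22]
6: 0xc3 (blk 12, set 0) → VC-HIT  vc=[8, 22]
7: 0x8e (blk 8, set 0) → VC-HIT  vc=[12, 22]
8: 0x1aa (blk 26, set 2) → L1-HIT  vc=[12, 22]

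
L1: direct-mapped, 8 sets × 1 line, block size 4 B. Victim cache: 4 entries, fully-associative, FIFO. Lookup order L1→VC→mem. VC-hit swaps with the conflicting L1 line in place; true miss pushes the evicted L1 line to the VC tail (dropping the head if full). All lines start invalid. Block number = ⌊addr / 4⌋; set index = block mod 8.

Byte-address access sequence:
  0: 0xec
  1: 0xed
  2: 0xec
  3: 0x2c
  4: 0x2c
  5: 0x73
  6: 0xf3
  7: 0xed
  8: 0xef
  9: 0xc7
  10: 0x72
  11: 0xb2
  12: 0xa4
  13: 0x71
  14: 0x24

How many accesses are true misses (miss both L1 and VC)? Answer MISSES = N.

MISSES = 8

0: 0xec (blk 59, set 3) → MISS  vc=[]
1: 0xed (blk 59, set 3) → L1-HIT  vc=[]
2: 0xec (blk 59, set 3) → L1-HIT  vc=[]
3: 0x2c (blk 11, set 3) → MISS  vc=[59]
4: 0x2c (blk 11, set 3) → L1-HIT  vc=[59]
5: 0x73 (blk 28, set 4) → MISS  vc=[59]
6: 0xf3 (blk 60, set 4) → MISS  vc=[59, 28]
7: 0xed (blk 59, set 3) → VC-HIT  vc=[11, 28]
8: 0xef (blk 59, set 3) → L1-HIT  vc=[11, 28]
9: 0xc7 (blk 49, set 1) → MISS  vc=[11, 28]
10: 0x72 (blk 28, set 4) → VC-HIT  vc=[11, 60]
11: 0xb2 (blk 44, set 4) → MISS  vc=[11, 60, 28]
12: 0xa4 (blk 41, set 1) → MISS  vc=[11, 60, 28, 49]
13: 0x71 (blk 28, set 4) → VC-HIT  vc=[11, 60, 44, 49]
14: 0x24 (blk 9, set 1) → MISS  vc=[60, 44, 49, 41]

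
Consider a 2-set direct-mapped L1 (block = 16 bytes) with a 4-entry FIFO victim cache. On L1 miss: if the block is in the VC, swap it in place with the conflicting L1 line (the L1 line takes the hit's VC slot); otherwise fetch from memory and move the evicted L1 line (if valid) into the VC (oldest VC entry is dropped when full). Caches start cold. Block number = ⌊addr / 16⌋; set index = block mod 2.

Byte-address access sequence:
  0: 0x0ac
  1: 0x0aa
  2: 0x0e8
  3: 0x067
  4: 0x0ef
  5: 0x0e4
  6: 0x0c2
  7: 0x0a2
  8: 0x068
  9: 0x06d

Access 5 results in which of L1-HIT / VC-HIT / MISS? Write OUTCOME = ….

  [0] addr=0xac blk=10 s=0: MISS | VC []
  [1] addr=0xaa blk=10 s=0: L1-HIT | VC []
  [2] addr=0xe8 blk=14 s=0: MISS | VC [10]
  [3] addr=0x67 blk=6 s=0: MISS | VC [10, 14]
  [4] addr=0xef blk=14 s=0: VC-HIT | VC [10, 6]
  [5] addr=0xe4 blk=14 s=0: L1-HIT | VC [10, 6]
  [6] addr=0xc2 blk=12 s=0: MISS | VC [10, 6, 14]
  [7] addr=0xa2 blk=10 s=0: VC-HIT | VC [12, 6, 14]
  [8] addr=0x68 blk=6 s=0: VC-HIT | VC [12, 10, 14]
  [9] addr=0x6d blk=6 s=0: L1-HIT | VC [12, 10, 14]

OUTCOME = L1-HIT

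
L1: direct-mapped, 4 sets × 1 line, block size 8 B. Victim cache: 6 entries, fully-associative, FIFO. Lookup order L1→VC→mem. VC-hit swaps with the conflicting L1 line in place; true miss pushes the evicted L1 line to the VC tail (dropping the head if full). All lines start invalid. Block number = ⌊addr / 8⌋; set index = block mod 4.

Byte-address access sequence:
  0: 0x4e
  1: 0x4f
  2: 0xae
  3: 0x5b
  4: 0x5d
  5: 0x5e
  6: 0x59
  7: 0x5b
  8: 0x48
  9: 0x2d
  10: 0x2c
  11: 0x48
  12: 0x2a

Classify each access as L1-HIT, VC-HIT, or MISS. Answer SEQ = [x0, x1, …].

  [0] addr=0x4e blk=9 s=1: MISS | VC []
  [1] addr=0x4f blk=9 s=1: L1-HIT | VC []
  [2] addr=0xae blk=21 s=1: MISS | VC [9]
  [3] addr=0x5b blk=11 s=3: MISS | VC [9]
  [4] addr=0x5d blk=11 s=3: L1-HIT | VC [9]
  [5] addr=0x5e blk=11 s=3: L1-HIT | VC [9]
  [6] addr=0x59 blk=11 s=3: L1-HIT | VC [9]
  [7] addr=0x5b blk=11 s=3: L1-HIT | VC [9]
  [8] addr=0x48 blk=9 s=1: VC-HIT | VC [21]
  [9] addr=0x2d blk=5 s=1: MISS | VC [21, 9]
  [10] addr=0x2c blk=5 s=1: L1-HIT | VC [21, 9]
  [11] addr=0x48 blk=9 s=1: VC-HIT | VC [21, 5]
  [12] addr=0x2a blk=5 s=1: VC-HIT | VC [21, 9]

SEQ = [MISS, L1-HIT, MISS, MISS, L1-HIT, L1-HIT, L1-HIT, L1-HIT, VC-HIT, MISS, L1-HIT, VC-HIT, VC-HIT]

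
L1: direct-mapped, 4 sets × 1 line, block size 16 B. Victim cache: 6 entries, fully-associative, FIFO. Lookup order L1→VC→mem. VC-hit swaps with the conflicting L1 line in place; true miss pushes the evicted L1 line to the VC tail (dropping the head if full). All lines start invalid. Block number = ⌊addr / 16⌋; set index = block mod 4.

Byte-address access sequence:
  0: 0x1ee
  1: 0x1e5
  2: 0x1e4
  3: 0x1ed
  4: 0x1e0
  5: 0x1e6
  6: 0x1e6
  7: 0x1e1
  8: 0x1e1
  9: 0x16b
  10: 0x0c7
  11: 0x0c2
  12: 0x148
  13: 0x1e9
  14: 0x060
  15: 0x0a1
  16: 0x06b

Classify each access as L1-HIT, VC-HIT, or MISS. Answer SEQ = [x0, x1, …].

SEQ = [MISS, L1-HIT, L1-HIT, L1-HIT, L1-HIT, L1-HIT, L1-HIT, L1-HIT, L1-HIT, MISS, MISS, L1-HIT, MISS, VC-HIT, MISS, MISS, VC-HIT]

0: 0x1ee (blk 30, set 2) → MISS  vc=[]
1: 0x1e5 (blk 30, set 2) → L1-HIT  vc=[]
2: 0x1e4 (blk 30, set 2) → L1-HIT  vc=[]
3: 0x1ed (blk 30, set 2) → L1-HIT  vc=[]
4: 0x1e0 (blk 30, set 2) → L1-HIT  vc=[]
5: 0x1e6 (blk 30, set 2) → L1-HIT  vc=[]
6: 0x1e6 (blk 30, set 2) → L1-HIT  vc=[]
7: 0x1e1 (blk 30, set 2) → L1-HIT  vc=[]
8: 0x1e1 (blk 30, set 2) → L1-HIT  vc=[]
9: 0x16b (blk 22, set 2) → MISS  vc=[30]
10: 0xc7 (blk 12, set 0) → MISS  vc=[30]
11: 0xc2 (blk 12, set 0) → L1-HIT  vc=[30]
12: 0x148 (blk 20, set 0) → MISS  vc=[30, 12]
13: 0x1e9 (blk 30, set 2) → VC-HIT  vc=[22, 12]
14: 0x60 (blk 6, set 2) → MISS  vc=[22, 12, 30]
15: 0xa1 (blk 10, set 2) → MISS  vc=[22, 12, 30, 6]
16: 0x6b (blk 6, set 2) → VC-HIT  vc=[22, 12, 30, 10]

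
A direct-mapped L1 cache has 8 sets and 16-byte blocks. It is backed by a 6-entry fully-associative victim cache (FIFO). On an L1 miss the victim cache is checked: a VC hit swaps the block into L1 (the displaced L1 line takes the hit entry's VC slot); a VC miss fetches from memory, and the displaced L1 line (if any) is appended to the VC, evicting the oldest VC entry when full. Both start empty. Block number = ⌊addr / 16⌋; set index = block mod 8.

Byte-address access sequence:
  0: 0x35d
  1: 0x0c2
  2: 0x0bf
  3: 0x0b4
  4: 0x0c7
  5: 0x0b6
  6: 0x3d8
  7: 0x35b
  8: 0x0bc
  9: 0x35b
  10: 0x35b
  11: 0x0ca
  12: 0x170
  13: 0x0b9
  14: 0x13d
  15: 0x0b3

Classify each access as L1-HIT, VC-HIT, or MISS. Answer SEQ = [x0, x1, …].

SEQ = [MISS, MISS, MISS, L1-HIT, L1-HIT, L1-HIT, MISS, VC-HIT, L1-HIT, L1-HIT, L1-HIT, L1-HIT, MISS, L1-HIT, MISS, VC-HIT]

#0 0x35d→b53/s5 MISS; vc=[]
#1 0xc2→b12/s4 MISS; vc=[]
#2 0xbf→b11/s3 MISS; vc=[]
#3 0xb4→b11/s3 L1-HIT; vc=[]
#4 0xc7→b12/s4 L1-HIT; vc=[]
#5 0xb6→b11/s3 L1-HIT; vc=[]
#6 0x3d8→b61/s5 MISS; vc=[53]
#7 0x35b→b53/s5 VC-HIT; vc=[61]
#8 0xbc→b11/s3 L1-HIT; vc=[61]
#9 0x35b→b53/s5 L1-HIT; vc=[61]
#10 0x35b→b53/s5 L1-HIT; vc=[61]
#11 0xca→b12/s4 L1-HIT; vc=[61]
#12 0x170→b23/s7 MISS; vc=[61]
#13 0xb9→b11/s3 L1-HIT; vc=[61]
#14 0x13d→b19/s3 MISS; vc=[61,11]
#15 0xb3→b11/s3 VC-HIT; vc=[61,19]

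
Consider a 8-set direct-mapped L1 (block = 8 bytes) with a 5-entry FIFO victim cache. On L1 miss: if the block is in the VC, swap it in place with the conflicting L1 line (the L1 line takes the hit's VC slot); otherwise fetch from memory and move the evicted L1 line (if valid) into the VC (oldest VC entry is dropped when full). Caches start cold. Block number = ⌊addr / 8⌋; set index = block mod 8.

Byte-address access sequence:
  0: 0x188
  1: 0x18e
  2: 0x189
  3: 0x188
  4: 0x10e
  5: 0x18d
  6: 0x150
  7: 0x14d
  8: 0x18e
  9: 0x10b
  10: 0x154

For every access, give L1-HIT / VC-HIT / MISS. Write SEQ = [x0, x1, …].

0: 0x188 (blk 49, set 1) → MISS  vc=[]
1: 0x18e (blk 49, set 1) → L1-HIT  vc=[]
2: 0x189 (blk 49, set 1) → L1-HIT  vc=[]
3: 0x188 (blk 49, set 1) → L1-HIT  vc=[]
4: 0x10e (blk 33, set 1) → MISS  vc=[49]
5: 0x18d (blk 49, set 1) → VC-HIT  vc=[33]
6: 0x150 (blk 42, set 2) → MISS  vc=[33]
7: 0x14d (blk 41, set 1) → MISS  vc=[33, 49]
8: 0x18e (blk 49, set 1) → VC-HIT  vc=[33, 41]
9: 0x10b (blk 33, set 1) → VC-HIT  vc=[49, 41]
10: 0x154 (blk 42, set 2) → L1-HIT  vc=[49, 41]

SEQ = [MISS, L1-HIT, L1-HIT, L1-HIT, MISS, VC-HIT, MISS, MISS, VC-HIT, VC-HIT, L1-HIT]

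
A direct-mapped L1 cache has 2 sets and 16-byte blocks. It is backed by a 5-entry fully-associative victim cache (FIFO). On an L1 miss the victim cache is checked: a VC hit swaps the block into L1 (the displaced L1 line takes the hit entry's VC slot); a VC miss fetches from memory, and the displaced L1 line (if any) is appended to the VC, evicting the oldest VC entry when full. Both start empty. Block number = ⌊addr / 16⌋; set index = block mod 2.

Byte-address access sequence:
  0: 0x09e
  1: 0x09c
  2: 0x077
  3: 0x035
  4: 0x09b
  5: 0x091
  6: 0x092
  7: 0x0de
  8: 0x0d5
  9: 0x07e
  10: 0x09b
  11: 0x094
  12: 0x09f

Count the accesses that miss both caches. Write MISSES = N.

MISSES = 4

#0 0x9e→b9/s1 MISS; vc=[]
#1 0x9c→b9/s1 L1-HIT; vc=[]
#2 0x77→b7/s1 MISS; vc=[9]
#3 0x35→b3/s1 MISS; vc=[9,7]
#4 0x9b→b9/s1 VC-HIT; vc=[3,7]
#5 0x91→b9/s1 L1-HIT; vc=[3,7]
#6 0x92→b9/s1 L1-HIT; vc=[3,7]
#7 0xde→b13/s1 MISS; vc=[3,7,9]
#8 0xd5→b13/s1 L1-HIT; vc=[3,7,9]
#9 0x7e→b7/s1 VC-HIT; vc=[3,13,9]
#10 0x9b→b9/s1 VC-HIT; vc=[3,13,7]
#11 0x94→b9/s1 L1-HIT; vc=[3,13,7]
#12 0x9f→b9/s1 L1-HIT; vc=[3,13,7]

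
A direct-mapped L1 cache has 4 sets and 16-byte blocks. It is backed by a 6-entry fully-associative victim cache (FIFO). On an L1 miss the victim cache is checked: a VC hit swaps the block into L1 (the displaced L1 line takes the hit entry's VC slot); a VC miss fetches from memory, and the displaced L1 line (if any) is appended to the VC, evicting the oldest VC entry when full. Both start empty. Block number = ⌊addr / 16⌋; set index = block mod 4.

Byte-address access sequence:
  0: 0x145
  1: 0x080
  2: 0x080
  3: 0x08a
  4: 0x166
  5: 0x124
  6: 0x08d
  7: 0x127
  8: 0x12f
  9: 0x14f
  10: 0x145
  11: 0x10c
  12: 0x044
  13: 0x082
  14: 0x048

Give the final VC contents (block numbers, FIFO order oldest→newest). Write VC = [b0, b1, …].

#0 0x145→b20/s0 MISS; vc=[]
#1 0x80→b8/s0 MISS; vc=[20]
#2 0x80→b8/s0 L1-HIT; vc=[20]
#3 0x8a→b8/s0 L1-HIT; vc=[20]
#4 0x166→b22/s2 MISS; vc=[20]
#5 0x124→b18/s2 MISS; vc=[20,22]
#6 0x8d→b8/s0 L1-HIT; vc=[20,22]
#7 0x127→b18/s2 L1-HIT; vc=[20,22]
#8 0x12f→b18/s2 L1-HIT; vc=[20,22]
#9 0x14f→b20/s0 VC-HIT; vc=[8,22]
#10 0x145→b20/s0 L1-HIT; vc=[8,22]
#11 0x10c→b16/s0 MISS; vc=[8,22,20]
#12 0x44→b4/s0 MISS; vc=[8,22,20,16]
#13 0x82→b8/s0 VC-HIT; vc=[4,22,20,16]
#14 0x48→b4/s0 VC-HIT; vc=[8,22,20,16]

VC = [8, 22, 20, 16]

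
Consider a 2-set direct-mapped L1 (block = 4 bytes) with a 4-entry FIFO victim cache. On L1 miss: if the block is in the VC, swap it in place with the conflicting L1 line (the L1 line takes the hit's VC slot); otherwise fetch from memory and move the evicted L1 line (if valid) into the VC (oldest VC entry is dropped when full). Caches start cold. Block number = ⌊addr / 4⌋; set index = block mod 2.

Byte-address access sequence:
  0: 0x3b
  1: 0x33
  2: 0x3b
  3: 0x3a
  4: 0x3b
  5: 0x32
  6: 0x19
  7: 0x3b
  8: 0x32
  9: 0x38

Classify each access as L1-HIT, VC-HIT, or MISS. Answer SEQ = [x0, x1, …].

  [0] addr=0x3b blk=14 s=0: MISS | VC []
  [1] addr=0x33 blk=12 s=0: MISS | VC [14]
  [2] addr=0x3b blk=14 s=0: VC-HIT | VC [12]
  [3] addr=0x3a blk=14 s=0: L1-HIT | VC [12]
  [4] addr=0x3b blk=14 s=0: L1-HIT | VC [12]
  [5] addr=0x32 blk=12 s=0: VC-HIT | VC [14]
  [6] addr=0x19 blk=6 s=0: MISS | VC [14, 12]
  [7] addr=0x3b blk=14 s=0: VC-HIT | VC [6, 12]
  [8] addr=0x32 blk=12 s=0: VC-HIT | VC [6, 14]
  [9] addr=0x38 blk=14 s=0: VC-HIT | VC [6, 12]

SEQ = [MISS, MISS, VC-HIT, L1-HIT, L1-HIT, VC-HIT, MISS, VC-HIT, VC-HIT, VC-HIT]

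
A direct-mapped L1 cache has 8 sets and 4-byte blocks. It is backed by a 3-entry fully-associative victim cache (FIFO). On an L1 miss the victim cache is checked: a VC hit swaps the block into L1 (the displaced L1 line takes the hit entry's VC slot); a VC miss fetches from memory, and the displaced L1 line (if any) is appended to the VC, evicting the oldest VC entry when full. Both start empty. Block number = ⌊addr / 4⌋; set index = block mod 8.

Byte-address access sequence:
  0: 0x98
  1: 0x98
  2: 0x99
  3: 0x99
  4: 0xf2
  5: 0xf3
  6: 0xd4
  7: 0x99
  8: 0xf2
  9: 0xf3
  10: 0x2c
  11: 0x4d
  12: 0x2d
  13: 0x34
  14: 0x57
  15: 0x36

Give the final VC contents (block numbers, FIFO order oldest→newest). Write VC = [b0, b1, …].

  [0] addr=0x98 blk=38 s=6: MISS | VC []
  [1] addr=0x98 blk=38 s=6: L1-HIT | VC []
  [2] addr=0x99 blk=38 s=6: L1-HIT | VC []
  [3] addr=0x99 blk=38 s=6: L1-HIT | VC []
  [4] addr=0xf2 blk=60 s=4: MISS | VC []
  [5] addr=0xf3 blk=60 s=4: L1-HIT | VC []
  [6] addr=0xd4 blk=53 s=5: MISS | VC []
  [7] addr=0x99 blk=38 s=6: L1-HIT | VC []
  [8] addr=0xf2 blk=60 s=4: L1-HIT | VC []
  [9] addr=0xf3 blk=60 s=4: L1-HIT | VC []
  [10] addr=0x2c blk=11 s=3: MISS | VC []
  [11] addr=0x4d blk=19 s=3: MISS | VC [11]
  [12] addr=0x2d blk=11 s=3: VC-HIT | VC [19]
  [13] addr=0x34 blk=13 s=5: MISS | VC [19, 53]
  [14] addr=0x57 blk=21 s=5: MISS | VC [19, 53, 13]
  [15] addr=0x36 blk=13 s=5: VC-HIT | VC [19, 53, 21]

VC = [19, 53, 21]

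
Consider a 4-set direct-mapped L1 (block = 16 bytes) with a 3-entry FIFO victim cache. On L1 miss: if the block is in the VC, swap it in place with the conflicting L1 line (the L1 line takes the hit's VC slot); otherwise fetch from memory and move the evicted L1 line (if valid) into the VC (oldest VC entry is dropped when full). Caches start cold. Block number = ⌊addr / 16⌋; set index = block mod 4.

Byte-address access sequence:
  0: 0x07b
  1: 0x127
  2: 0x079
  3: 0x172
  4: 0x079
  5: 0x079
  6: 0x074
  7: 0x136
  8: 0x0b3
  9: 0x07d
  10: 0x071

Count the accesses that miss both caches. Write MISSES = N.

MISSES = 5

#0 0x7b→b7/s3 MISS; vc=[]
#1 0x127→b18/s2 MISS; vc=[]
#2 0x79→b7/s3 L1-HIT; vc=[]
#3 0x172→b23/s3 MISS; vc=[7]
#4 0x79→b7/s3 VC-HIT; vc=[23]
#5 0x79→b7/s3 L1-HIT; vc=[23]
#6 0x74→b7/s3 L1-HIT; vc=[23]
#7 0x136→b19/s3 MISS; vc=[23,7]
#8 0xb3→b11/s3 MISS; vc=[23,7,19]
#9 0x7d→b7/s3 VC-HIT; vc=[23,11,19]
#10 0x71→b7/s3 L1-HIT; vc=[23,11,19]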